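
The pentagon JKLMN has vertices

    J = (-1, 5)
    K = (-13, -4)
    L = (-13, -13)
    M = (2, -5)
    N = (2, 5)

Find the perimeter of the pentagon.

|JK| = √((-12)² + (-9)²) = √225 = 15
|KL| = √((0)² + (-9)²) = √81 = 9
|LM| = √((15)² + (8)²) = √289 = 17
|MN| = √((0)² + (10)²) = √100 = 10
|NJ| = √((-3)² + (0)²) = √9 = 3
Perimeter = 15 + 9 + 17 + 10 + 3 = 54.

54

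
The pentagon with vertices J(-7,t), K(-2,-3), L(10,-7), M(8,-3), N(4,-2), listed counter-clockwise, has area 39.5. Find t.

1

The doubled signed area Σ (x_i y_{i+1} − x_{i+1} y_i) is linear in t.
With t=0 it equals 73; the coefficient of t is 6 (from the two edges through J).
So 6·t + 73 = 2·39.5 = 79 ⇒ t = 1.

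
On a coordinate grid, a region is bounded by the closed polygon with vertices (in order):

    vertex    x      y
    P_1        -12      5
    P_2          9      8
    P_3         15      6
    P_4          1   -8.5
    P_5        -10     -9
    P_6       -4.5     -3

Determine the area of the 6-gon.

Cross-terms: -141, -66, -133.5, -94, -10.5, -58.5  ⇒  Σ = -503.5
Area = |Σ|/2 = 251.75.

251.75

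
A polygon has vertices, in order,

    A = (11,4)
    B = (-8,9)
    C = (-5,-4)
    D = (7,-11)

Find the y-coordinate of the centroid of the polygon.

Apply Gauss's area formula. First the cross-terms c_i = x_i·y_{i+1} − x_{i+1}·y_i:
  131, 77, 83, 149  ⇒  2A = 440, A = 220.
Then Σ (y_i + y_{i+1})·c_i = -200, so ȳ = -200 / (6·220) = -5/33.

-5/33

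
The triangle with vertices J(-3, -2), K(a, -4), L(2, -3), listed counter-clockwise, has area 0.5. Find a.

6

Write out the shoelace sum; only the two edges meeting at K involve a:
2·Area = [((-3)·(-4) − a·(-2)) + (a·(-3) − 2·(-4))] + -13
       = -1·a + 7 = 1
⇒ a = 6.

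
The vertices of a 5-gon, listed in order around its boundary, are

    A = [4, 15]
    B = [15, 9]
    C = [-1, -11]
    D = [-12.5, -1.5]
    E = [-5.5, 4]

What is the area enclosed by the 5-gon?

Apply the shoelace (surveyor's) formula: 2A = Σ (x_i·y_{i+1} − x_{i+1}·y_i), indices taken mod 5.
A→B: (4)(9) − (15)(15) = -189
B→C: (15)(-11) − (-1)(9) = -156
C→D: (-1)(-1.5) − (-12.5)(-11) = -136
D→E: (-12.5)(4) − (-5.5)(-1.5) = -58.25
E→A: (-5.5)(15) − (4)(4) = -98.5
Σ = -637.75
Area = |Σ|/2 = 318.875.

318.875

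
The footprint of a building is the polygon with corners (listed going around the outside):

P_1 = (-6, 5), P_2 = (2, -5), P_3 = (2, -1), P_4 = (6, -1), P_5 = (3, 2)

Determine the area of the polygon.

Apply the shoelace formula: 2A = Σ (x_i·y_{i+1} − x_{i+1}·y_i), indices taken mod 5.
Σ = (20) + (8) + (4) + (15) + (27) = 74
Area = |Σ|/2 = 37.

37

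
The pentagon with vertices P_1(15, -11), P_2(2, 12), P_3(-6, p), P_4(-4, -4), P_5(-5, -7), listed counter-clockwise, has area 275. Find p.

14

Write out the shoelace sum; only the two edges meeting at P_3 involve p:
2·Area = [(2·p − (-6)·12) + ((-6)·(-4) − (-4)·p)] + 370
       = 6·p + 466 = 550
⇒ p = 14.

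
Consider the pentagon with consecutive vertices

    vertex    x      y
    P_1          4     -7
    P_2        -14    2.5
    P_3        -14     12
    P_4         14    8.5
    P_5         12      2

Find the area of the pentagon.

337

Cross-terms: -88, -133, -287, -74, -92  ⇒  Σ = -674
Area = |Σ|/2 = 337.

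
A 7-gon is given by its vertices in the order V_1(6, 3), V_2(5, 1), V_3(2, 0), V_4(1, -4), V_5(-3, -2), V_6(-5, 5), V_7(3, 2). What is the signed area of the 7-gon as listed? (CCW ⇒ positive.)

Apply the surveyor's formula: 2A = Σ (x_i·y_{i+1} − x_{i+1}·y_i), indices taken mod 7.
Σ = (-9) + (-2) + (-8) + (-14) + (-25) + (-25) + (-3) = -86
Signed area = Σ/2 = -43 (negative ⇒ clockwise traversal).

-43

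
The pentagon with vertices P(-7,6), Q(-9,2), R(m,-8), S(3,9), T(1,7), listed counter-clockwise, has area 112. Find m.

3

The doubled signed area Σ (x_i y_{i+1} − x_{i+1} y_i) is linear in m.
With m=0 it equals 203; the coefficient of m is 7 (from the two edges through R).
So 7·m + 203 = 2·112 = 224 ⇒ m = 3.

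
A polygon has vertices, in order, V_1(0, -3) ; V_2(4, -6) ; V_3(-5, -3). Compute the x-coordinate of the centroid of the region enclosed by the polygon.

-1/3

Apply the shoelace (surveyor's) formula. First the cross-terms c_i = x_i·y_{i+1} − x_{i+1}·y_i:
  12, -42, 15  ⇒  2A = -15, A = -7.5.
Then Σ (x_i + x_{i+1})·c_i = 15, so x̄ = 15 / (6·(-7.5)) = -1/3.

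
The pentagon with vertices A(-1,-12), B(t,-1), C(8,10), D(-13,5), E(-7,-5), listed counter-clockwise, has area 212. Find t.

3

The doubled signed area Σ (x_i y_{i+1} − x_{i+1} y_i) is linear in t.
With t=0 it equals 358; the coefficient of t is 22 (from the two edges through B).
So 22·t + 358 = 2·212 = 424 ⇒ t = 3.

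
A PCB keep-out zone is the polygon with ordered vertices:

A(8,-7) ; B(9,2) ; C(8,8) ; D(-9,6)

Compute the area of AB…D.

135

Apply the surveyor's formula: 2A = Σ (x_i·y_{i+1} − x_{i+1}·y_i), indices taken mod 4.
Cross-terms: 79, 56, 120, 15  ⇒  Σ = 270
Area = |Σ|/2 = 135.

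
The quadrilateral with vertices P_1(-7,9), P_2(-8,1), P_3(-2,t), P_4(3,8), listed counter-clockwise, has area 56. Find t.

Write out the shoelace sum; only the two edges meeting at P_3 involve t:
2·Area = [((-8)·t − (-2)·1) + ((-2)·8 − 3·t)] + 148
       = -11·t + 134 = 112
⇒ t = 2.

2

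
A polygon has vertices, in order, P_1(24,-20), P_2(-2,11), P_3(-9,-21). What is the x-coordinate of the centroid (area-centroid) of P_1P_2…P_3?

Apply Gauss's area formula. First the cross-terms c_i = x_i·y_{i+1} − x_{i+1}·y_i:
  224, 141, 684  ⇒  2A = 1049, A = 524.5.
Then Σ (x_i + x_{i+1})·c_i = 13637, so x̄ = 13637 / (6·524.5) = 13/3.

13/3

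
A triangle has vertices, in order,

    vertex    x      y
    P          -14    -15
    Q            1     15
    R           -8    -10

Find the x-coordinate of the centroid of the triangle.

-7

Apply the shoelace (surveyor's) formula. First the cross-terms c_i = x_i·y_{i+1} − x_{i+1}·y_i:
  -195, 110, -20  ⇒  2A = -105, A = -52.5.
Then Σ (x_i + x_{i+1})·c_i = 2205, so x̄ = 2205 / (6·(-52.5)) = -7.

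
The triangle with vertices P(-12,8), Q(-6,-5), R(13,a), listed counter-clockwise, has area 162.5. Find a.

The doubled signed area Σ (x_i y_{i+1} − x_{i+1} y_i) is linear in a.
With a=0 it equals 277; the coefficient of a is 6 (from the two edges through R).
So 6·a + 277 = 2·162.5 = 325 ⇒ a = 8.

8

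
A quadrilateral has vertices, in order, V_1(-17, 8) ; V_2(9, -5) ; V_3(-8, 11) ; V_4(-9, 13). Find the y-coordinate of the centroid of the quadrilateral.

Apply the surveyor's formula. First the cross-terms c_i = x_i·y_{i+1} − x_{i+1}·y_i:
  13, 59, -5, 149  ⇒  2A = 216, A = 108.
Then Σ (y_i + y_{i+1})·c_i = 3402, so ȳ = 3402 / (6·108) = 5.25.

5.25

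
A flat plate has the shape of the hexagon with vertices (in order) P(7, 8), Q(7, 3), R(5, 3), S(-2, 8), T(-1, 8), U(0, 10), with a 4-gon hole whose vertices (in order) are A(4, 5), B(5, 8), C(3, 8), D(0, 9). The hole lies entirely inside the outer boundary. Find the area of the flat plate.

Outer boundary:
P→Q: (7)(3) − (7)(8) = -35
Q→R: (7)(3) − (5)(3) = 6
R→S: (5)(8) − (-2)(3) = 46
S→T: (-2)(8) − (-1)(8) = -8
T→U: (-1)(10) − (0)(8) = -10
U→P: (0)(8) − (7)(10) = -70
Σ = -71
Area = |Σ|/2 = 35.5.
Hole:
Apply the shoelace (surveyor's) formula: 2A = Σ (x_i·y_{i+1} − x_{i+1}·y_i), indices taken mod 4.
Cross-terms: 7, 16, 27, -36  ⇒  Σ = 14
Area = |Σ|/2 = 7.
Net area = 35.5 − 7 = 28.5.

28.5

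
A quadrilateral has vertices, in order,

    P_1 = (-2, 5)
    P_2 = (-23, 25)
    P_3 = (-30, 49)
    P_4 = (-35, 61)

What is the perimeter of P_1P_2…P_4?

|P_1P_2| = √((-21)² + (20)²) = √841 = 29
|P_2P_3| = √((-7)² + (24)²) = √625 = 25
|P_3P_4| = √((-5)² + (12)²) = √169 = 13
|P_4P_1| = √((33)² + (-56)²) = √4225 = 65
Perimeter = 29 + 25 + 13 + 65 = 132.

132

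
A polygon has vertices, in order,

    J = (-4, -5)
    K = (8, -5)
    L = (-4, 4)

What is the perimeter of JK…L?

|JK| = √((12)² + (0)²) = √144 = 12
|KL| = √((-12)² + (9)²) = √225 = 15
|LJ| = √((0)² + (-9)²) = √81 = 9
Perimeter = 12 + 15 + 9 = 36.

36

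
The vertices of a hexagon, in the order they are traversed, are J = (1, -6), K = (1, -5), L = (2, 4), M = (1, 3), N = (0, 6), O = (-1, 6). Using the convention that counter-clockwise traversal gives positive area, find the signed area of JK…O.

14.5

Apply the shoelace formula: 2A = Σ (x_i·y_{i+1} − x_{i+1}·y_i), indices taken mod 6.
Σ = (1) + (14) + (2) + (6) + (6) + (0) = 29
Signed area = Σ/2 = 14.5 (positive ⇒ counter-clockwise traversal).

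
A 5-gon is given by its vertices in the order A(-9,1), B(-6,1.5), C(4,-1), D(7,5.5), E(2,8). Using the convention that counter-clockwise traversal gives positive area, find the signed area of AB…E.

Apply the shoelace (surveyor's) formula: 2A = Σ (x_i·y_{i+1} − x_{i+1}·y_i), indices taken mod 5.
Σ = (-7.5) + (0) + (29) + (45) + (74) = 140.5
Signed area = Σ/2 = 70.25 (positive ⇒ counter-clockwise traversal).

70.25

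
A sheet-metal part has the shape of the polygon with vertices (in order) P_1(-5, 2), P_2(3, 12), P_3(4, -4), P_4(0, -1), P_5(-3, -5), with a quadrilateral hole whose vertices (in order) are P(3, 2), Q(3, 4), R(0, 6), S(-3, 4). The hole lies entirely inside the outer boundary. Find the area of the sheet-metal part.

Outer boundary:
Apply the shoelace (surveyor's) formula: 2A = Σ (x_i·y_{i+1} − x_{i+1}·y_i), indices taken mod 5.
Cross-terms: -66, -60, -4, -3, -31  ⇒  Σ = -164
Area = |Σ|/2 = 82.
Hole:
P→Q: (3)(4) − (3)(2) = 6
Q→R: (3)(6) − (0)(4) = 18
R→S: (0)(4) − (-3)(6) = 18
S→P: (-3)(2) − (3)(4) = -18
Σ = 24
Area = |Σ|/2 = 12.
Net area = 82 − 12 = 70.

70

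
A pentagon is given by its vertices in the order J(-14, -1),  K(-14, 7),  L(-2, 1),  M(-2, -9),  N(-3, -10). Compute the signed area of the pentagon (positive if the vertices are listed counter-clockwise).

Apply the shoelace formula: 2A = Σ (x_i·y_{i+1} − x_{i+1}·y_i), indices taken mod 5.
Σ = (-112) + (0) + (20) + (-7) + (-137) = -236
Signed area = Σ/2 = -118 (negative ⇒ clockwise traversal).

-118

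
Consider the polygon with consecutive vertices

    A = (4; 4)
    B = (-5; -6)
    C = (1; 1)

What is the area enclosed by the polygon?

Apply Gauss's area formula: 2A = Σ (x_i·y_{i+1} − x_{i+1}·y_i), indices taken mod 3.
Cross-terms: -4, 1, 0  ⇒  Σ = -3
Area = |Σ|/2 = 1.5.

1.5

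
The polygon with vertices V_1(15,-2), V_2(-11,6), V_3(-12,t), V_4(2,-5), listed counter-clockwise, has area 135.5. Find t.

The doubled signed area Σ (x_i y_{i+1} − x_{i+1} y_i) is linear in t.
With t=0 it equals 271; the coefficient of t is -13 (from the two edges through V_3).
So -13·t + 271 = 2·135.5 = 271 ⇒ t = 0.

0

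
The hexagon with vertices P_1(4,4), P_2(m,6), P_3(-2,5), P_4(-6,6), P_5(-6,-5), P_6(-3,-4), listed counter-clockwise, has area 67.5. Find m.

The doubled signed area Σ (x_i y_{i+1} − x_{i+1} y_i) is linear in m.
With m=0 it equals 133; the coefficient of m is 1 (from the two edges through P_2).
So 1·m + 133 = 2·67.5 = 135 ⇒ m = 2.

2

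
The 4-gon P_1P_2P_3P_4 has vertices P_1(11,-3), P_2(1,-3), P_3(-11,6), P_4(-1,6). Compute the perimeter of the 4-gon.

|P_1P_2| = √((-10)² + (0)²) = √100 = 10
|P_2P_3| = √((-12)² + (9)²) = √225 = 15
|P_3P_4| = √((10)² + (0)²) = √100 = 10
|P_4P_1| = √((12)² + (-9)²) = √225 = 15
Perimeter = 10 + 15 + 10 + 15 = 50.

50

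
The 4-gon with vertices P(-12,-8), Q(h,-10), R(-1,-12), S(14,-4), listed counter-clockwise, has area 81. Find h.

-10

The doubled signed area Σ (x_i y_{i+1} − x_{i+1} y_i) is linear in h.
With h=0 it equals 122; the coefficient of h is -4 (from the two edges through Q).
So -4·h + 122 = 2·81 = 162 ⇒ h = -10.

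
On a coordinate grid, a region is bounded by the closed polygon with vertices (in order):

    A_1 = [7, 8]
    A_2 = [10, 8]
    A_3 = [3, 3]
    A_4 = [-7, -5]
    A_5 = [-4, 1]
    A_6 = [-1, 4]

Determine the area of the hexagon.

Cross-terms: -24, 6, 6, -27, -15, -36  ⇒  Σ = -90
Area = |Σ|/2 = 45.

45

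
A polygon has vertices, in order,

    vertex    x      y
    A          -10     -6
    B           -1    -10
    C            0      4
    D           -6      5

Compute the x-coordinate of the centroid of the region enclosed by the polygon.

Apply the shoelace (surveyor's) formula. First the cross-terms c_i = x_i·y_{i+1} − x_{i+1}·y_i:
  94, -4, 24, 86  ⇒  2A = 200, A = 100.
Then Σ (x_i + x_{i+1})·c_i = -2550, so x̄ = -2550 / (6·100) = -4.25.

-4.25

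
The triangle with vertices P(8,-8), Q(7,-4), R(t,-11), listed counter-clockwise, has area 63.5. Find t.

-23

The doubled signed area Σ (x_i y_{i+1} − x_{i+1} y_i) is linear in t.
With t=0 it equals 35; the coefficient of t is -4 (from the two edges through R).
So -4·t + 35 = 2·63.5 = 127 ⇒ t = -23.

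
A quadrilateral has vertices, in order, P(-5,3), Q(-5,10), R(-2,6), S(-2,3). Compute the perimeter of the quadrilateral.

18

|PQ| = √((0)² + (7)²) = √49 = 7
|QR| = √((3)² + (-4)²) = √25 = 5
|RS| = √((0)² + (-3)²) = √9 = 3
|SP| = √((-3)² + (0)²) = √9 = 3
Perimeter = 7 + 5 + 3 + 3 = 18.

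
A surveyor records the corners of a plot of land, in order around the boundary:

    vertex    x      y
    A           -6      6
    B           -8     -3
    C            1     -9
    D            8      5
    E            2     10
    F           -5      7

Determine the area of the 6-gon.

182

Σ = (66) + (75) + (77) + (70) + (64) + (12) = 364
Area = |Σ|/2 = 182.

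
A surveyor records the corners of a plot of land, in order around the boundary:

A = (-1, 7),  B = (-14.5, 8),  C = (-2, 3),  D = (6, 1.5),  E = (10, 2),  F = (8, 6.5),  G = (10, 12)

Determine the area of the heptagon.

A→B: (-1)(8) − (-14.5)(7) = 93.5
B→C: (-14.5)(3) − (-2)(8) = -27.5
C→D: (-2)(1.5) − (6)(3) = -21
D→E: (6)(2) − (10)(1.5) = -3
E→F: (10)(6.5) − (8)(2) = 49
F→G: (8)(12) − (10)(6.5) = 31
G→A: (10)(7) − (-1)(12) = 82
Σ = 204
Area = |Σ|/2 = 102.

102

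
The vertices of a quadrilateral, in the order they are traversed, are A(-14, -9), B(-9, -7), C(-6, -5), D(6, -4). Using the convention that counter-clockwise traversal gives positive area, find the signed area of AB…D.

Σ = (17) + (3) + (54) + (-110) = -36
Signed area = Σ/2 = -18 (negative ⇒ clockwise traversal).

-18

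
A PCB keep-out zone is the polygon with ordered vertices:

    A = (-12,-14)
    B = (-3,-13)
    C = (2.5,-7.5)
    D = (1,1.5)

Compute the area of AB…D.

A→B: (-12)(-13) − (-3)(-14) = 114
B→C: (-3)(-7.5) − (2.5)(-13) = 55
C→D: (2.5)(1.5) − (1)(-7.5) = 11.25
D→A: (1)(-14) − (-12)(1.5) = 4
Σ = 184.25
Area = |Σ|/2 = 92.125.

92.125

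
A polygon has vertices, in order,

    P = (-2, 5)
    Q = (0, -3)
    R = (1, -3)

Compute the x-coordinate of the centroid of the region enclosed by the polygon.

Apply Gauss's area formula. First the cross-terms c_i = x_i·y_{i+1} − x_{i+1}·y_i:
  6, 3, -1  ⇒  2A = 8, A = 4.
Then Σ (x_i + x_{i+1})·c_i = -8, so x̄ = -8 / (6·4) = -1/3.

-1/3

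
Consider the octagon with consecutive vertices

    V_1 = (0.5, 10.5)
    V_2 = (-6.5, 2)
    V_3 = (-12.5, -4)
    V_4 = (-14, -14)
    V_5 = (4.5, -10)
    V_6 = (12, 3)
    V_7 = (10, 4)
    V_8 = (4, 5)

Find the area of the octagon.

Apply the shoelace (surveyor's) formula: 2A = Σ (x_i·y_{i+1} − x_{i+1}·y_i), indices taken mod 8.
V_1→V_2: (0.5)(2) − (-6.5)(10.5) = 69.25
V_2→V_3: (-6.5)(-4) − (-12.5)(2) = 51
V_3→V_4: (-12.5)(-14) − (-14)(-4) = 119
V_4→V_5: (-14)(-10) − (4.5)(-14) = 203
V_5→V_6: (4.5)(3) − (12)(-10) = 133.5
V_6→V_7: (12)(4) − (10)(3) = 18
V_7→V_8: (10)(5) − (4)(4) = 34
V_8→V_1: (4)(10.5) − (0.5)(5) = 39.5
Σ = 667.25
Area = |Σ|/2 = 333.625.

333.625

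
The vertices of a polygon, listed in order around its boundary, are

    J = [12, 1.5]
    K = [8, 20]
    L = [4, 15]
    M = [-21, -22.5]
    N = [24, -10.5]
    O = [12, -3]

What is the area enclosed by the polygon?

Cross-terms: 228, 40, 225, 760.5, 54, 54  ⇒  Σ = 1361.5
Area = |Σ|/2 = 680.75.

680.75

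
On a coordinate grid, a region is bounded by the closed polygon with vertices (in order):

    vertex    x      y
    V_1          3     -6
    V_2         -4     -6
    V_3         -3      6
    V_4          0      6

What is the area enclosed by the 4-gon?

Apply the shoelace formula: 2A = Σ (x_i·y_{i+1} − x_{i+1}·y_i), indices taken mod 4.
Σ = (-42) + (-42) + (-18) + (-18) = -120
Area = |Σ|/2 = 60.

60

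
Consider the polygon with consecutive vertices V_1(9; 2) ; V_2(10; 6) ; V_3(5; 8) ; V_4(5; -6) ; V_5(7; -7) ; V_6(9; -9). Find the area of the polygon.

60

Apply Gauss's area formula: 2A = Σ (x_i·y_{i+1} − x_{i+1}·y_i), indices taken mod 6.
Cross-terms: 34, 50, -70, 7, 0, 99  ⇒  Σ = 120
Area = |Σ|/2 = 60.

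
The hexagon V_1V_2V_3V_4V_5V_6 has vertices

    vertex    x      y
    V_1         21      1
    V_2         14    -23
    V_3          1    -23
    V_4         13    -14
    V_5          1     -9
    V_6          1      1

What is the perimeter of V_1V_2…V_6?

|V_1V_2| = √((-7)² + (-24)²) = √625 = 25
|V_2V_3| = √((-13)² + (0)²) = √169 = 13
|V_3V_4| = √((12)² + (9)²) = √225 = 15
|V_4V_5| = √((-12)² + (5)²) = √169 = 13
|V_5V_6| = √((0)² + (10)²) = √100 = 10
|V_6V_1| = √((20)² + (0)²) = √400 = 20
Perimeter = 25 + 13 + 15 + 13 + 10 + 20 = 96.

96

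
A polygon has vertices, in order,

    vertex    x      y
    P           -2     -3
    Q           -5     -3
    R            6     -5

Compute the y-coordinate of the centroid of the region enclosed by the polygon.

-11/3

Apply Gauss's area formula. First the cross-terms c_i = x_i·y_{i+1} − x_{i+1}·y_i:
  -9, 43, -28  ⇒  2A = 6, A = 3.
Then Σ (y_i + y_{i+1})·c_i = -66, so ȳ = -66 / (6·3) = -11/3.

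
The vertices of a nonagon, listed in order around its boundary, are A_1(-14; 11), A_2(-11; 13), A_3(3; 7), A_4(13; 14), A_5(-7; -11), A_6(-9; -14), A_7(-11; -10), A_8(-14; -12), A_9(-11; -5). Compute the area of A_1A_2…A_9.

298.5

Σ = (-61) + (-116) + (-49) + (-45) + (-1) + (-64) + (-8) + (-62) + (-191) = -597
Area = |Σ|/2 = 298.5.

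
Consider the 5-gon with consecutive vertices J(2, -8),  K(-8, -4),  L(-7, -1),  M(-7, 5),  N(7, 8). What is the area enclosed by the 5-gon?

Σ = (-72) + (-20) + (-42) + (-91) + (-72) = -297
Area = |Σ|/2 = 148.5.

148.5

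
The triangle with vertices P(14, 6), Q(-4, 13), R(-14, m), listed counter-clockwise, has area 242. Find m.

Write out the shoelace sum; only the two edges meeting at R involve m:
2·Area = [((-4)·m − (-14)·13) + ((-14)·6 − 14·m)] + 206
       = -18·m + 304 = 484
⇒ m = -10.

-10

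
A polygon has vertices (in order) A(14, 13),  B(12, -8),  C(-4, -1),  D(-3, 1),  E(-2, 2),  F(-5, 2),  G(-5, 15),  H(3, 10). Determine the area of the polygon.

Σ = (-268) + (-44) + (-7) + (-4) + (6) + (-65) + (-95) + (-101) = -578
Area = |Σ|/2 = 289.

289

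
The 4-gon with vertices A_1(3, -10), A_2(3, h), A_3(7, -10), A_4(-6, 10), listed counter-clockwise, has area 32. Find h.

The doubled signed area Σ (x_i y_{i+1} − x_{i+1} y_i) is linear in h.
With h=0 it equals 40; the coefficient of h is -4 (from the two edges through A_2).
So -4·h + 40 = 2·32 = 64 ⇒ h = -6.

-6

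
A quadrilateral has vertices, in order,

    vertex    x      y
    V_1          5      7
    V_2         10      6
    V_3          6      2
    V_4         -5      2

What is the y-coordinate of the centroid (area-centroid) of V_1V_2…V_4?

965/237

Apply the surveyor's formula. First the cross-terms c_i = x_i·y_{i+1} − x_{i+1}·y_i:
  -40, -16, 22, -45  ⇒  2A = -79, A = -39.5.
Then Σ (y_i + y_{i+1})·c_i = -965, so ȳ = -965 / (6·(-39.5)) = 965/237.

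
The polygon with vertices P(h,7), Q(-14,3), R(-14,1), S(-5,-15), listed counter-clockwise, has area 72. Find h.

The doubled signed area Σ (x_i y_{i+1} − x_{i+1} y_i) is linear in h.
With h=0 it equals 306; the coefficient of h is 18 (from the two edges through P).
So 18·h + 306 = 2·72 = 144 ⇒ h = -9.

-9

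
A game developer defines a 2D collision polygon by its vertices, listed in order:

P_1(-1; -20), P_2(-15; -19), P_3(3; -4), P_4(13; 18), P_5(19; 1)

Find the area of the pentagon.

Apply Gauss's area formula: 2A = Σ (x_i·y_{i+1} − x_{i+1}·y_i), indices taken mod 5.
Cross-terms: -281, 117, 106, -329, -379  ⇒  Σ = -766
Area = |Σ|/2 = 383.

383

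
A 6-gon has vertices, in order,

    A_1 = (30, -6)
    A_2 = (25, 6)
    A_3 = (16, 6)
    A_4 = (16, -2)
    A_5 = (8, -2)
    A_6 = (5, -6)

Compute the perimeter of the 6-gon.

|A_1A_2| = √((-5)² + (12)²) = √169 = 13
|A_2A_3| = √((-9)² + (0)²) = √81 = 9
|A_3A_4| = √((0)² + (-8)²) = √64 = 8
|A_4A_5| = √((-8)² + (0)²) = √64 = 8
|A_5A_6| = √((-3)² + (-4)²) = √25 = 5
|A_6A_1| = √((25)² + (0)²) = √625 = 25
Perimeter = 13 + 9 + 8 + 8 + 5 + 25 = 68.

68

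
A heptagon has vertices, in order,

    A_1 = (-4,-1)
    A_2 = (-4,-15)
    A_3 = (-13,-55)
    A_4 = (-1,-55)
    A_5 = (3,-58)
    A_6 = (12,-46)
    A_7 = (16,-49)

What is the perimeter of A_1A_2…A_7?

|A_1A_2| = √((0)² + (-14)²) = √196 = 14
|A_2A_3| = √((-9)² + (-40)²) = √1681 = 41
|A_3A_4| = √((12)² + (0)²) = √144 = 12
|A_4A_5| = √((4)² + (-3)²) = √25 = 5
|A_5A_6| = √((9)² + (12)²) = √225 = 15
|A_6A_7| = √((4)² + (-3)²) = √25 = 5
|A_7A_1| = √((-20)² + (48)²) = √2704 = 52
Perimeter = 14 + 41 + 12 + 5 + 15 + 5 + 52 = 144.

144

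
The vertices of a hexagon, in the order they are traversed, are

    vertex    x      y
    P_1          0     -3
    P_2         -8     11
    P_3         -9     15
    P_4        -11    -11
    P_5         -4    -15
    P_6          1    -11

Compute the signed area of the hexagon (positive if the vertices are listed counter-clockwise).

Apply the surveyor's formula: 2A = Σ (x_i·y_{i+1} − x_{i+1}·y_i), indices taken mod 6.
Cross-terms: -24, -21, 264, 121, 59, -3  ⇒  Σ = 396
Signed area = Σ/2 = 198 (positive ⇒ counter-clockwise traversal).

198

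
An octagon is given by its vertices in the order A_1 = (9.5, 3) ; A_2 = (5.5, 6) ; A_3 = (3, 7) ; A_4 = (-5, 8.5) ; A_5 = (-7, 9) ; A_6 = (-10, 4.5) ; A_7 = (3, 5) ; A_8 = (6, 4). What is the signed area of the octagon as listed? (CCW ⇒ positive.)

46.5

Σ = (40.5) + (20.5) + (60.5) + (14.5) + (58.5) + (-63.5) + (-18) + (-20) = 93
Signed area = Σ/2 = 46.5 (positive ⇒ counter-clockwise traversal).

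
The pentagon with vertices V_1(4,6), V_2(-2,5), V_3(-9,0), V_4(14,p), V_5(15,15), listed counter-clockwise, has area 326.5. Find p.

-14

Write out the shoelace sum; only the two edges meeting at V_4 involve p:
2·Area = [((-9)·p − 14·0) + (14·15 − 15·p)] + 107
       = -24·p + 317 = 653
⇒ p = -14.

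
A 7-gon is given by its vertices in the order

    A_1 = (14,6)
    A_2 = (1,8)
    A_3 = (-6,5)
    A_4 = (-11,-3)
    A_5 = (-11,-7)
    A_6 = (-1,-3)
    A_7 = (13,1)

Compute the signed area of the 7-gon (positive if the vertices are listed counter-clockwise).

Apply the surveyor's formula: 2A = Σ (x_i·y_{i+1} − x_{i+1}·y_i), indices taken mod 7.
Σ = (106) + (53) + (73) + (44) + (26) + (38) + (64) = 404
Signed area = Σ/2 = 202 (positive ⇒ counter-clockwise traversal).

202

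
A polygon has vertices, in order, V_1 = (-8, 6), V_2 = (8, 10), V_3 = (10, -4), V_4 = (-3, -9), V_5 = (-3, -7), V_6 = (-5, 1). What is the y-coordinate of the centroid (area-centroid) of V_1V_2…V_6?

112/107

Apply the surveyor's formula. First the cross-terms c_i = x_i·y_{i+1} − x_{i+1}·y_i:
  -128, -132, -102, -6, -38, -22  ⇒  2A = -428, A = -214.
Then Σ (y_i + y_{i+1})·c_i = -1344, so ȳ = -1344 / (6·(-214)) = 112/107.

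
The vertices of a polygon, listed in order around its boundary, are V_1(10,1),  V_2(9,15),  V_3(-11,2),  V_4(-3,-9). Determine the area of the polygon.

Apply the shoelace (surveyor's) formula: 2A = Σ (x_i·y_{i+1} − x_{i+1}·y_i), indices taken mod 4.
Cross-terms: 141, 183, 105, 87  ⇒  Σ = 516
Area = |Σ|/2 = 258.

258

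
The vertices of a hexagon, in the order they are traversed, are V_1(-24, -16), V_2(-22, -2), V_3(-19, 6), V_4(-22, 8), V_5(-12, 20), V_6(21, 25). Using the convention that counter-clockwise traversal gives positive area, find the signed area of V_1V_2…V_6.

-647

Apply the surveyor's formula: 2A = Σ (x_i·y_{i+1} − x_{i+1}·y_i), indices taken mod 6.
Cross-terms: -304, -170, -20, -344, -720, 264  ⇒  Σ = -1294
Signed area = Σ/2 = -647 (negative ⇒ clockwise traversal).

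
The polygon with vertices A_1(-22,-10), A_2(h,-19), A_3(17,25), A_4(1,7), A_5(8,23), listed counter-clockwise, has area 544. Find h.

-4

Write out the shoelace sum; only the two edges meeting at A_2 involve h:
2·Area = [((-22)·(-19) − h·(-10)) + (h·25 − 17·(-19))] + 487
       = 35·h + 1228 = 1088
⇒ h = -4.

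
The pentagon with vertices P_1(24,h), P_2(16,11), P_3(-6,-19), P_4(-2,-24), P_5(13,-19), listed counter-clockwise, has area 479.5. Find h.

-7

Write out the shoelace sum; only the two edges meeting at P_1 involve h:
2·Area = [(13·h − 24·(-19)) + (24·11 − 16·h)] + 218
       = -3·h + 938 = 959
⇒ h = -7.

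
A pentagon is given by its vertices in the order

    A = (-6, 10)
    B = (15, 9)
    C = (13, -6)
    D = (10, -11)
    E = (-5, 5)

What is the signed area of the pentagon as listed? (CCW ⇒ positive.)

-259.5

Cross-terms: -204, -207, -83, -5, -20  ⇒  Σ = -519
Signed area = Σ/2 = -259.5 (negative ⇒ clockwise traversal).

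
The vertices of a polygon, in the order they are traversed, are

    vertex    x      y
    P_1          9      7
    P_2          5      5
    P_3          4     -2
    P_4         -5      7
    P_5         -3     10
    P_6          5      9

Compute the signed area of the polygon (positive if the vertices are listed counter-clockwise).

Apply Gauss's area formula: 2A = Σ (x_i·y_{i+1} − x_{i+1}·y_i), indices taken mod 6.
Σ = (10) + (-30) + (18) + (-29) + (-77) + (-46) = -154
Signed area = Σ/2 = -77 (negative ⇒ clockwise traversal).

-77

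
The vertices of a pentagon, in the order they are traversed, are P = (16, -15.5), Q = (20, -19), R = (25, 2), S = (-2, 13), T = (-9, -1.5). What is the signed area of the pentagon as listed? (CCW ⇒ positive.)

P→Q: (16)(-19) − (20)(-15.5) = 6
Q→R: (20)(2) − (25)(-19) = 515
R→S: (25)(13) − (-2)(2) = 329
S→T: (-2)(-1.5) − (-9)(13) = 120
T→P: (-9)(-15.5) − (16)(-1.5) = 163.5
Σ = 1133.5
Signed area = Σ/2 = 566.75 (positive ⇒ counter-clockwise traversal).

566.75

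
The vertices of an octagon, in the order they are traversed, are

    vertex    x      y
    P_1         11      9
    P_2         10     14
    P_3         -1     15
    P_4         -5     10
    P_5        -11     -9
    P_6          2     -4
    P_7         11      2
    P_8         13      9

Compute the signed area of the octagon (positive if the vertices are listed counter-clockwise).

Apply Gauss's area formula: 2A = Σ (x_i·y_{i+1} − x_{i+1}·y_i), indices taken mod 8.
Σ = (64) + (164) + (65) + (155) + (62) + (48) + (73) + (18) = 649
Signed area = Σ/2 = 324.5 (positive ⇒ counter-clockwise traversal).

324.5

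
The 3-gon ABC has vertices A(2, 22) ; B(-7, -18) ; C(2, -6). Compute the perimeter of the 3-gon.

84

|AB| = √((-9)² + (-40)²) = √1681 = 41
|BC| = √((9)² + (12)²) = √225 = 15
|CA| = √((0)² + (28)²) = √784 = 28
Perimeter = 41 + 15 + 28 = 84.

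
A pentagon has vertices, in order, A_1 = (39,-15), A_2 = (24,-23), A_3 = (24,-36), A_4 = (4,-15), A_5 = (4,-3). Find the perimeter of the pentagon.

108

|A_1A_2| = √((-15)² + (-8)²) = √289 = 17
|A_2A_3| = √((0)² + (-13)²) = √169 = 13
|A_3A_4| = √((-20)² + (21)²) = √841 = 29
|A_4A_5| = √((0)² + (12)²) = √144 = 12
|A_5A_1| = √((35)² + (-12)²) = √1369 = 37
Perimeter = 17 + 13 + 29 + 12 + 37 = 108.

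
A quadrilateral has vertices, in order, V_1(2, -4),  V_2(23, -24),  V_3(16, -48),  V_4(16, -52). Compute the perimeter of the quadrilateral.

108

|V_1V_2| = √((21)² + (-20)²) = √841 = 29
|V_2V_3| = √((-7)² + (-24)²) = √625 = 25
|V_3V_4| = √((0)² + (-4)²) = √16 = 4
|V_4V_1| = √((-14)² + (48)²) = √2500 = 50
Perimeter = 29 + 25 + 4 + 50 = 108.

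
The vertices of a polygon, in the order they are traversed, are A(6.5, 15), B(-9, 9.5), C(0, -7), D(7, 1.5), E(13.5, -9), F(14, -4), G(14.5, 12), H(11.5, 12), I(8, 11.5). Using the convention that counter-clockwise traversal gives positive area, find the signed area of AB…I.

320.5

Apply the shoelace (surveyor's) formula: 2A = Σ (x_i·y_{i+1} − x_{i+1}·y_i), indices taken mod 9.
Σ = (196.75) + (63) + (49) + (-83.25) + (72) + (226) + (36) + (36.25) + (45.25) = 641
Signed area = Σ/2 = 320.5 (positive ⇒ counter-clockwise traversal).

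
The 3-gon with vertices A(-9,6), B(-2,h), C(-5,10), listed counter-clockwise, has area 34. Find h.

-4

The doubled signed area Σ (x_i y_{i+1} − x_{i+1} y_i) is linear in h.
With h=0 it equals 52; the coefficient of h is -4 (from the two edges through B).
So -4·h + 52 = 2·34 = 68 ⇒ h = -4.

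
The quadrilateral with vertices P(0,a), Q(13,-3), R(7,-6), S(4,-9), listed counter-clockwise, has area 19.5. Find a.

-15

Write out the shoelace sum; only the two edges meeting at P involve a:
2·Area = [(4·a − 0·(-9)) + (0·(-3) − 13·a)] + -96
       = -9·a + -96 = 39
⇒ a = -15.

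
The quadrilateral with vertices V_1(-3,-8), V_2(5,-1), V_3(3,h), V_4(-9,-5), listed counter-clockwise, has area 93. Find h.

7

The doubled signed area Σ (x_i y_{i+1} − x_{i+1} y_i) is linear in h.
With h=0 it equals 88; the coefficient of h is 14 (from the two edges through V_3).
So 14·h + 88 = 2·93 = 186 ⇒ h = 7.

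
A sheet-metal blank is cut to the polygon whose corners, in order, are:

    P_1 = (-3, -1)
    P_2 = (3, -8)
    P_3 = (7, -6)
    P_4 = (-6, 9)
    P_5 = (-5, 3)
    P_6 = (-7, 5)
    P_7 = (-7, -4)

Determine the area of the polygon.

Apply Gauss's area formula: 2A = Σ (x_i·y_{i+1} − x_{i+1}·y_i), indices taken mod 7.
Cross-terms: 27, 38, 27, 27, -4, 63, -5  ⇒  Σ = 173
Area = |Σ|/2 = 86.5.

86.5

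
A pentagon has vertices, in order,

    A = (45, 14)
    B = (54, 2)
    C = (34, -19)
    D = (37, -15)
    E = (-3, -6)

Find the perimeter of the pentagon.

|AB| = √((9)² + (-12)²) = √225 = 15
|BC| = √((-20)² + (-21)²) = √841 = 29
|CD| = √((3)² + (4)²) = √25 = 5
|DE| = √((-40)² + (9)²) = √1681 = 41
|EA| = √((48)² + (20)²) = √2704 = 52
Perimeter = 15 + 29 + 5 + 41 + 52 = 142.

142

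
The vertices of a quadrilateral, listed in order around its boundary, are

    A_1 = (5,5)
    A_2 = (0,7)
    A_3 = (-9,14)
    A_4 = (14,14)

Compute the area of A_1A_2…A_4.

Cross-terms: 35, 63, -322, 0  ⇒  Σ = -224
Area = |Σ|/2 = 112.

112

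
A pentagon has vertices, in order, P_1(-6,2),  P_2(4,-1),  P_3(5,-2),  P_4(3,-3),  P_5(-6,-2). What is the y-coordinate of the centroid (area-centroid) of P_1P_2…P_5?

-86/93

Apply the surveyor's formula. First the cross-terms c_i = x_i·y_{i+1} − x_{i+1}·y_i:
  -2, -3, -9, -24, -24  ⇒  2A = -62, A = -31.
Then Σ (y_i + y_{i+1})·c_i = 172, so ȳ = 172 / (6·(-31)) = -86/93.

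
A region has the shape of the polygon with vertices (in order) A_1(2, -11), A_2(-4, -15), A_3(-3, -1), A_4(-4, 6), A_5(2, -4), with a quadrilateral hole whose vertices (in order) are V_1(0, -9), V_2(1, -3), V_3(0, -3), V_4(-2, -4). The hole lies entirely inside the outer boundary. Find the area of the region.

Outer boundary:
Apply the shoelace formula: 2A = Σ (x_i·y_{i+1} − x_{i+1}·y_i), indices taken mod 5.
Σ = (-74) + (-41) + (-22) + (4) + (-14) = -147
Area = |Σ|/2 = 73.5.
Hole:
Σ = (9) + (-3) + (-6) + (18) = 18
Area = |Σ|/2 = 9.
Net area = 73.5 − 9 = 64.5.

64.5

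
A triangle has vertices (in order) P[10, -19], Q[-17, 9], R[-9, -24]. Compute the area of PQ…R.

Apply the surveyor's formula: 2A = Σ (x_i·y_{i+1} − x_{i+1}·y_i), indices taken mod 3.
Σ = (-233) + (489) + (411) = 667
Area = |Σ|/2 = 333.5.

333.5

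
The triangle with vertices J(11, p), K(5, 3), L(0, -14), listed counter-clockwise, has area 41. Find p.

Write out the shoelace sum; only the two edges meeting at J involve p:
2·Area = [(0·p − 11·(-14)) + (11·3 − 5·p)] + -70
       = -5·p + 117 = 82
⇒ p = 7.

7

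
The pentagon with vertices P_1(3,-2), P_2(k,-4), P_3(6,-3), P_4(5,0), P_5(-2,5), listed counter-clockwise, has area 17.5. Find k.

6

Write out the shoelace sum; only the two edges meeting at P_2 involve k:
2·Area = [(3·(-4) − k·(-2)) + (k·(-3) − 6·(-4))] + 29
       = -1·k + 41 = 35
⇒ k = 6.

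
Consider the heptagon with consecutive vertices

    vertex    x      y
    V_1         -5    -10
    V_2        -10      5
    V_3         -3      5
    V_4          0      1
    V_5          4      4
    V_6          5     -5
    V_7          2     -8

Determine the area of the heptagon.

148.5

Apply the surveyor's formula: 2A = Σ (x_i·y_{i+1} − x_{i+1}·y_i), indices taken mod 7.
Cross-terms: -125, -35, -3, -4, -40, -30, -60  ⇒  Σ = -297
Area = |Σ|/2 = 148.5.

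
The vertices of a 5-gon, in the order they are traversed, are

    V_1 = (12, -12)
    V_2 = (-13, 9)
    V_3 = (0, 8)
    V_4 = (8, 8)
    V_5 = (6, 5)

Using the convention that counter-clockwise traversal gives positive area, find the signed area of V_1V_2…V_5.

Σ = (-48) + (-104) + (-64) + (-8) + (-132) = -356
Signed area = Σ/2 = -178 (negative ⇒ clockwise traversal).

-178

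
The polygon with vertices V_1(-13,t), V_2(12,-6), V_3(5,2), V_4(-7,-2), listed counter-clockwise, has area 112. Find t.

-6

The doubled signed area Σ (x_i y_{i+1} − x_{i+1} y_i) is linear in t.
With t=0 it equals 110; the coefficient of t is -19 (from the two edges through V_1).
So -19·t + 110 = 2·112 = 224 ⇒ t = -6.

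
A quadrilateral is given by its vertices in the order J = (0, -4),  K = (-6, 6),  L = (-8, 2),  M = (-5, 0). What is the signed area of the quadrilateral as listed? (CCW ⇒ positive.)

21

Σ = (-24) + (36) + (10) + (20) = 42
Signed area = Σ/2 = 21 (positive ⇒ counter-clockwise traversal).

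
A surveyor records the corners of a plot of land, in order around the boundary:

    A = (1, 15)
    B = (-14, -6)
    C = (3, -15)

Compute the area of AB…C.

246

Apply the shoelace (surveyor's) formula: 2A = Σ (x_i·y_{i+1} − x_{i+1}·y_i), indices taken mod 3.
A→B: (1)(-6) − (-14)(15) = 204
B→C: (-14)(-15) − (3)(-6) = 228
C→A: (3)(15) − (1)(-15) = 60
Σ = 492
Area = |Σ|/2 = 246.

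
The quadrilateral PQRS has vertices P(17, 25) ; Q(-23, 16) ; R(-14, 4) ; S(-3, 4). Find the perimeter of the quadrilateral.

|PQ| = √((-40)² + (-9)²) = √1681 = 41
|QR| = √((9)² + (-12)²) = √225 = 15
|RS| = √((11)² + (0)²) = √121 = 11
|SP| = √((20)² + (21)²) = √841 = 29
Perimeter = 41 + 15 + 11 + 29 = 96.

96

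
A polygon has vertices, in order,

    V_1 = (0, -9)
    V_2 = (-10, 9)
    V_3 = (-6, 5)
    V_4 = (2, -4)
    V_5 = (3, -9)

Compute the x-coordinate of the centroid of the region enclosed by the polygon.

-223/105

Apply the shoelace formula. First the cross-terms c_i = x_i·y_{i+1} − x_{i+1}·y_i:
  -90, 4, 14, -6, -27  ⇒  2A = -105, A = -52.5.
Then Σ (x_i + x_{i+1})·c_i = 669, so x̄ = 669 / (6·(-52.5)) = -223/105.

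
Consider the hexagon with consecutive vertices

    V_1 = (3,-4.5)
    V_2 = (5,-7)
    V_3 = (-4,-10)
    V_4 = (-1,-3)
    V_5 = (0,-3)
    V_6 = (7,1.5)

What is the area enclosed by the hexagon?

Cross-terms: 1.5, -78, 2, 3, 21, -36  ⇒  Σ = -86.5
Area = |Σ|/2 = 43.25.

43.25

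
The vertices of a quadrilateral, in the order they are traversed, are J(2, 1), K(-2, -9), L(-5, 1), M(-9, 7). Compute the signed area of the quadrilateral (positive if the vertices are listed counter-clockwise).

Apply the shoelace formula: 2A = Σ (x_i·y_{i+1} − x_{i+1}·y_i), indices taken mod 4.
J→K: (2)(-9) − (-2)(1) = -16
K→L: (-2)(1) − (-5)(-9) = -47
L→M: (-5)(7) − (-9)(1) = -26
M→J: (-9)(1) − (2)(7) = -23
Σ = -112
Signed area = Σ/2 = -56 (negative ⇒ clockwise traversal).

-56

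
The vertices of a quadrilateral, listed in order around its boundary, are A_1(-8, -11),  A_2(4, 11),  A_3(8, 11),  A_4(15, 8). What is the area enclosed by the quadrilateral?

Apply the shoelace (surveyor's) formula: 2A = Σ (x_i·y_{i+1} − x_{i+1}·y_i), indices taken mod 4.
Σ = (-44) + (-44) + (-101) + (-101) = -290
Area = |Σ|/2 = 145.

145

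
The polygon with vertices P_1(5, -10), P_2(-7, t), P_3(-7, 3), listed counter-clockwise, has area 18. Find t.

6

The doubled signed area Σ (x_i y_{i+1} − x_{i+1} y_i) is linear in t.
With t=0 it equals -36; the coefficient of t is 12 (from the two edges through P_2).
So 12·t + -36 = 2·18 = 36 ⇒ t = 6.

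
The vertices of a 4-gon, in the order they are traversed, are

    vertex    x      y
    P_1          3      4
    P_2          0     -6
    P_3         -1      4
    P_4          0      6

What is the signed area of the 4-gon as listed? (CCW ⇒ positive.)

-24

Apply Gauss's area formula: 2A = Σ (x_i·y_{i+1} − x_{i+1}·y_i), indices taken mod 4.
P_1→P_2: (3)(-6) − (0)(4) = -18
P_2→P_3: (0)(4) − (-1)(-6) = -6
P_3→P_4: (-1)(6) − (0)(4) = -6
P_4→P_1: (0)(4) − (3)(6) = -18
Σ = -48
Signed area = Σ/2 = -24 (negative ⇒ clockwise traversal).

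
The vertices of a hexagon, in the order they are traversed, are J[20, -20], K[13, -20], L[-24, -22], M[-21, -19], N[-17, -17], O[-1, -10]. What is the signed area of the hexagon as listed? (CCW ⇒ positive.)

Apply Gauss's area formula: 2A = Σ (x_i·y_{i+1} − x_{i+1}·y_i), indices taken mod 6.
J→K: (20)(-20) − (13)(-20) = -140
K→L: (13)(-22) − (-24)(-20) = -766
L→M: (-24)(-19) − (-21)(-22) = -6
M→N: (-21)(-17) − (-17)(-19) = 34
N→O: (-17)(-10) − (-1)(-17) = 153
O→J: (-1)(-20) − (20)(-10) = 220
Σ = -505
Signed area = Σ/2 = -252.5 (negative ⇒ clockwise traversal).

-252.5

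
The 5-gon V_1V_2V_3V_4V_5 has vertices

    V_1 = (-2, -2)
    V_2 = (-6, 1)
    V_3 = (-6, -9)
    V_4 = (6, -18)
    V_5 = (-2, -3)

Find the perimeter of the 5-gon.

48

|V_1V_2| = √((-4)² + (3)²) = √25 = 5
|V_2V_3| = √((0)² + (-10)²) = √100 = 10
|V_3V_4| = √((12)² + (-9)²) = √225 = 15
|V_4V_5| = √((-8)² + (15)²) = √289 = 17
|V_5V_1| = √((0)² + (1)²) = √1 = 1
Perimeter = 5 + 10 + 15 + 17 + 1 = 48.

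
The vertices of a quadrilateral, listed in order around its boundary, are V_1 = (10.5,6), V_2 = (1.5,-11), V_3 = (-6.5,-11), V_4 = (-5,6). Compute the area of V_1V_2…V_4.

199.75

Apply the shoelace formula: 2A = Σ (x_i·y_{i+1} − x_{i+1}·y_i), indices taken mod 4.
Σ = (-124.5) + (-88) + (-94) + (-93) = -399.5
Area = |Σ|/2 = 199.75.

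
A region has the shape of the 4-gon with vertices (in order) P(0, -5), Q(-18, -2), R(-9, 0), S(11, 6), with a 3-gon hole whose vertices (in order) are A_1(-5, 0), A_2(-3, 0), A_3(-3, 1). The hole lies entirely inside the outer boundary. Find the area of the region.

Outer boundary:
Apply the shoelace (surveyor's) formula: 2A = Σ (x_i·y_{i+1} − x_{i+1}·y_i), indices taken mod 4.
Σ = (-90) + (-18) + (-54) + (-55) = -217
Area = |Σ|/2 = 108.5.
Hole:
Apply Gauss's area formula: 2A = Σ (x_i·y_{i+1} − x_{i+1}·y_i), indices taken mod 3.
A_1→A_2: (-5)(0) − (-3)(0) = 0
A_2→A_3: (-3)(1) − (-3)(0) = -3
A_3→A_1: (-3)(0) − (-5)(1) = 5
Σ = 2
Area = |Σ|/2 = 1.
Net area = 108.5 − 1 = 107.5.

107.5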